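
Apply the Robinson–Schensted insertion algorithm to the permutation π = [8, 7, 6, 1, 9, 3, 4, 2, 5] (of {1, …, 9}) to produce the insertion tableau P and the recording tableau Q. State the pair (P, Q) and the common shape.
P = [1, 2, 4, 5] / [3, 9] / [6] / [7] / [8];  Q = [1, 5, 7, 9] / [2, 6] / [3] / [4] / [8];  common shape = (4, 2, 1, 1, 1)

Row-insert the values π_1, π_2, … into P one at a time, bumping the leftmost entry strictly greater than the inserted value down to the next row. The recording tableau Q records, in position (i, j), the step at which that cell was added to P.
  Insert 8 (step 1): P = [8];  Q = [1]
  Insert 7 (step 2): P = [7] / [8];  Q = [1] / [2]
  Insert 6 (step 3): P = [6] / [7] / [8];  Q = [1] / [2] / [3]
  Insert 1 (step 4): P = [1] / [6] / [7] / [8];  Q = [1] / [2] / [3] / [4]
  Insert 9 (step 5): P = [1, 9] / [6] / [7] / [8];  Q = [1, 5] / [2] / [3] / [4]
  Insert 3 (step 6): P = [1, 3] / [6, 9] / [7] / [8];  Q = [1, 5] / [2, 6] / [3] / [4]
  Insert 4 (step 7): P = [1, 3, 4] / [6, 9] / [7] / [8];  Q = [1, 5, 7] / [2, 6] / [3] / [4]
  Insert 2 (step 8): P = [1, 2, 4] / [3, 9] / [6] / [7] / [8];  Q = [1, 5, 7] / [2, 6] / [3] / [4] / [8]
  Insert 5 (step 9): P = [1, 2, 4, 5] / [3, 9] / [6] / [7] / [8];  Q = [1, 5, 7, 9] / [2, 6] / [3] / [4] / [8]
Final shape: (4, 2, 1, 1, 1).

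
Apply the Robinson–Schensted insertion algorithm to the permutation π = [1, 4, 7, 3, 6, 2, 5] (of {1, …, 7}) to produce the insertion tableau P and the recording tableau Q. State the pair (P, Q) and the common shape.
P = [1, 2, 5] / [3, 6] / [4, 7];  Q = [1, 2, 3] / [4, 5] / [6, 7];  common shape = (3, 2, 2)

Row-insert the values π_1, π_2, … into P one at a time, bumping the leftmost entry strictly greater than the inserted value down to the next row. The recording tableau Q records, in position (i, j), the step at which that cell was added to P.
  Insert 1 (step 1): P = [1];  Q = [1]
  Insert 4 (step 2): P = [1, 4];  Q = [1, 2]
  Insert 7 (step 3): P = [1, 4, 7];  Q = [1, 2, 3]
  Insert 3 (step 4): P = [1, 3, 7] / [4];  Q = [1, 2, 3] / [4]
  Insert 6 (step 5): P = [1, 3, 6] / [4, 7];  Q = [1, 2, 3] / [4, 5]
  Insert 2 (step 6): P = [1, 2, 6] / [3, 7] / [4];  Q = [1, 2, 3] / [4, 5] / [6]
  Insert 5 (step 7): P = [1, 2, 5] / [3, 6] / [4, 7];  Q = [1, 2, 3] / [4, 5] / [6, 7]
Final shape: (3, 2, 2).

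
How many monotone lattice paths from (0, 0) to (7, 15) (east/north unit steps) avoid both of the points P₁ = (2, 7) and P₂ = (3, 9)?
Number of paths = 100692

Inclusion–exclusion. Total paths: C(22, 7) = 170544. Through P₁: C(9, 2)·C(13, 5) = 46332. Through P₂: C(12, 3)·C(10, 4) = 46200. Since P₁ is strictly southwest of P₂, a monotone path through both must visit P₁ then P₂; paths through both = C(9, 2)·C(3, 1)·C(10, 4) = 22680. Avoid both = 170544 − 46332 − 46200 + 22680 = 100692.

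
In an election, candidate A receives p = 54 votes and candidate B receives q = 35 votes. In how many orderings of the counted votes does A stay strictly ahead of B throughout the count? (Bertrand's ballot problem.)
Strict-lead orderings = 1477427589907020449807208

Total orderings of the 89 votes with 54 for A: C(89, 54) = 6920581868511832633307448. By the Bertrand ballot formula (Cycle Lemma / reflection principle), the number of orderings in which A is strictly ahead of B throughout is (p − q)/(p + q) · C(p + q, p) = (54 − 35)/(54 + 35) · 6920581868511832633307448 = 1477427589907020449807208.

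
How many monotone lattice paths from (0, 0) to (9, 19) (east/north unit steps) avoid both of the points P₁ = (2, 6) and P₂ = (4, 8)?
Number of paths = 3308004

Inclusion–exclusion. Total paths: C(28, 9) = 6906900. Through P₁: C(8, 2)·C(20, 7) = 2170560. Through P₂: C(12, 4)·C(16, 5) = 2162160. Since P₁ is strictly southwest of P₂, a monotone path through both must visit P₁ then P₂; paths through both = C(8, 2)·C(4, 2)·C(16, 5) = 733824. Avoid both = 6906900 − 2170560 − 2162160 + 733824 = 3308004.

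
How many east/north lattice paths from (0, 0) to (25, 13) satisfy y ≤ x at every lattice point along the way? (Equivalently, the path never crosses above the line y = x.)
Number of paths = 2707475148

By the reflection principle (André's argument), the number of monotone paths to (25, 13) with n ≤ m that never go above y = x is C(38, 25) − C(38, 26) = 5414950296 − 2707475148 = 2707475148.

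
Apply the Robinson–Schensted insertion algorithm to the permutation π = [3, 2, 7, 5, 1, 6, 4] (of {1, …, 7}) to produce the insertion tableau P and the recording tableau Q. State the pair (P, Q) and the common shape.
P = [1, 4, 6] / [2, 5] / [3, 7];  Q = [1, 3, 6] / [2, 4] / [5, 7];  common shape = (3, 2, 2)

Row-insert the values π_1, π_2, … into P one at a time, bumping the leftmost entry strictly greater than the inserted value down to the next row. The recording tableau Q records, in position (i, j), the step at which that cell was added to P.
  Insert 3 (step 1): P = [3];  Q = [1]
  Insert 2 (step 2): P = [2] / [3];  Q = [1] / [2]
  Insert 7 (step 3): P = [2, 7] / [3];  Q = [1, 3] / [2]
  Insert 5 (step 4): P = [2, 5] / [3, 7];  Q = [1, 3] / [2, 4]
  Insert 1 (step 5): P = [1, 5] / [2, 7] / [3];  Q = [1, 3] / [2, 4] / [5]
  Insert 6 (step 6): P = [1, 5, 6] / [2, 7] / [3];  Q = [1, 3, 6] / [2, 4] / [5]
  Insert 4 (step 7): P = [1, 4, 6] / [2, 5] / [3, 7];  Q = [1, 3, 6] / [2, 4] / [5, 7]
Final shape: (3, 2, 2).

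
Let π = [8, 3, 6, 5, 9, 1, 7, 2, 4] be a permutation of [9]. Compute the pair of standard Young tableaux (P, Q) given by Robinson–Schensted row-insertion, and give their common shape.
P = [1, 2, 4] / [3, 5, 7] / [6, 9] / [8];  Q = [1, 3, 5] / [2, 7, 9] / [4, 8] / [6];  common shape = (3, 3, 2, 1)

Row-insert the values π_1, π_2, … into P one at a time, bumping the leftmost entry strictly greater than the inserted value down to the next row. The recording tableau Q records, in position (i, j), the step at which that cell was added to P.
  Insert 8 (step 1): P = [8];  Q = [1]
  Insert 3 (step 2): P = [3] / [8];  Q = [1] / [2]
  Insert 6 (step 3): P = [3, 6] / [8];  Q = [1, 3] / [2]
  Insert 5 (step 4): P = [3, 5] / [6] / [8];  Q = [1, 3] / [2] / [4]
  Insert 9 (step 5): P = [3, 5, 9] / [6] / [8];  Q = [1, 3, 5] / [2] / [4]
  Insert 1 (step 6): P = [1, 5, 9] / [3] / [6] / [8];  Q = [1, 3, 5] / [2] / [4] / [6]
  Insert 7 (step 7): P = [1, 5, 7] / [3, 9] / [6] / [8];  Q = [1, 3, 5] / [2, 7] / [4] / [6]
  Insert 2 (step 8): P = [1, 2, 7] / [3, 5] / [6, 9] / [8];  Q = [1, 3, 5] / [2, 7] / [4, 8] / [6]
  Insert 4 (step 9): P = [1, 2, 4] / [3, 5, 7] / [6, 9] / [8];  Q = [1, 3, 5] / [2, 7, 9] / [4, 8] / [6]
Final shape: (3, 3, 2, 1).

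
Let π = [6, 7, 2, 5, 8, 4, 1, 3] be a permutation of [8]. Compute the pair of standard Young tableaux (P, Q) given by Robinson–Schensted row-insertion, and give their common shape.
P = [1, 3, 8] / [2, 4] / [5, 7] / [6];  Q = [1, 2, 5] / [3, 4] / [6, 8] / [7];  common shape = (3, 2, 2, 1)

Row-insert the values π_1, π_2, … into P one at a time, bumping the leftmost entry strictly greater than the inserted value down to the next row. The recording tableau Q records, in position (i, j), the step at which that cell was added to P.
  Insert 6 (step 1): P = [6];  Q = [1]
  Insert 7 (step 2): P = [6, 7];  Q = [1, 2]
  Insert 2 (step 3): P = [2, 7] / [6];  Q = [1, 2] / [3]
  Insert 5 (step 4): P = [2, 5] / [6, 7];  Q = [1, 2] / [3, 4]
  Insert 8 (step 5): P = [2, 5, 8] / [6, 7];  Q = [1, 2, 5] / [3, 4]
  Insert 4 (step 6): P = [2, 4, 8] / [5, 7] / [6];  Q = [1, 2, 5] / [3, 4] / [6]
  Insert 1 (step 7): P = [1, 4, 8] / [2, 7] / [5] / [6];  Q = [1, 2, 5] / [3, 4] / [6] / [7]
  Insert 3 (step 8): P = [1, 3, 8] / [2, 4] / [5, 7] / [6];  Q = [1, 2, 5] / [3, 4] / [6, 8] / [7]
Final shape: (3, 2, 2, 1).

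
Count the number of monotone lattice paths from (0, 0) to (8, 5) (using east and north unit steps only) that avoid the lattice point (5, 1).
Number of paths = 1077

Total paths from (0, 0) to (8, 5): C(13, 8) = 1287. Paths through (5, 1): (paths (0, 0) → (5, 1)) × (paths (5, 1) → (8, 5)) = C(6, 5) · C(7, 3) = 6 · 35 = 210. Avoidance count = 1287 − 210 = 1077.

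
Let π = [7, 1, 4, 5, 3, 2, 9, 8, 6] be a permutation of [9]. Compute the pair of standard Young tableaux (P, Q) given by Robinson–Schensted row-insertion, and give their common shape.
P = [1, 2, 5, 6] / [3, 8] / [4, 9] / [7];  Q = [1, 3, 4, 7] / [2, 8] / [5, 9] / [6];  common shape = (4, 2, 2, 1)

Row-insert the values π_1, π_2, … into P one at a time, bumping the leftmost entry strictly greater than the inserted value down to the next row. The recording tableau Q records, in position (i, j), the step at which that cell was added to P.
  Insert 7 (step 1): P = [7];  Q = [1]
  Insert 1 (step 2): P = [1] / [7];  Q = [1] / [2]
  Insert 4 (step 3): P = [1, 4] / [7];  Q = [1, 3] / [2]
  Insert 5 (step 4): P = [1, 4, 5] / [7];  Q = [1, 3, 4] / [2]
  Insert 3 (step 5): P = [1, 3, 5] / [4] / [7];  Q = [1, 3, 4] / [2] / [5]
  Insert 2 (step 6): P = [1, 2, 5] / [3] / [4] / [7];  Q = [1, 3, 4] / [2] / [5] / [6]
  Insert 9 (step 7): P = [1, 2, 5, 9] / [3] / [4] / [7];  Q = [1, 3, 4, 7] / [2] / [5] / [6]
  Insert 8 (step 8): P = [1, 2, 5, 8] / [3, 9] / [4] / [7];  Q = [1, 3, 4, 7] / [2, 8] / [5] / [6]
  Insert 6 (step 9): P = [1, 2, 5, 6] / [3, 8] / [4, 9] / [7];  Q = [1, 3, 4, 7] / [2, 8] / [5, 9] / [6]
Final shape: (4, 2, 2, 1).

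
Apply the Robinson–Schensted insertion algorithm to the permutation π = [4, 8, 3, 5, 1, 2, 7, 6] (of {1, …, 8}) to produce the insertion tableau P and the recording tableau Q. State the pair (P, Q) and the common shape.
P = [1, 2, 6] / [3, 5, 7] / [4, 8];  Q = [1, 2, 7] / [3, 4, 8] / [5, 6];  common shape = (3, 3, 2)

Row-insert the values π_1, π_2, … into P one at a time, bumping the leftmost entry strictly greater than the inserted value down to the next row. The recording tableau Q records, in position (i, j), the step at which that cell was added to P.
  Insert 4 (step 1): P = [4];  Q = [1]
  Insert 8 (step 2): P = [4, 8];  Q = [1, 2]
  Insert 3 (step 3): P = [3, 8] / [4];  Q = [1, 2] / [3]
  Insert 5 (step 4): P = [3, 5] / [4, 8];  Q = [1, 2] / [3, 4]
  Insert 1 (step 5): P = [1, 5] / [3, 8] / [4];  Q = [1, 2] / [3, 4] / [5]
  Insert 2 (step 6): P = [1, 2] / [3, 5] / [4, 8];  Q = [1, 2] / [3, 4] / [5, 6]
  Insert 7 (step 7): P = [1, 2, 7] / [3, 5] / [4, 8];  Q = [1, 2, 7] / [3, 4] / [5, 6]
  Insert 6 (step 8): P = [1, 2, 6] / [3, 5, 7] / [4, 8];  Q = [1, 2, 7] / [3, 4, 8] / [5, 6]
Final shape: (3, 3, 2).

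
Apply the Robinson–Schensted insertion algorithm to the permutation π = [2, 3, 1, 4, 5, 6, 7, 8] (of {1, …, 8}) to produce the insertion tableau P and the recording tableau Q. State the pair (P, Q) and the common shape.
P = [1, 3, 4, 5, 6, 7, 8] / [2];  Q = [1, 2, 4, 5, 6, 7, 8] / [3];  common shape = (7, 1)

Row-insert the values π_1, π_2, … into P one at a time, bumping the leftmost entry strictly greater than the inserted value down to the next row. The recording tableau Q records, in position (i, j), the step at which that cell was added to P.
  Insert 2 (step 1): P = [2];  Q = [1]
  Insert 3 (step 2): P = [2, 3];  Q = [1, 2]
  Insert 1 (step 3): P = [1, 3] / [2];  Q = [1, 2] / [3]
  Insert 4 (step 4): P = [1, 3, 4] / [2];  Q = [1, 2, 4] / [3]
  Insert 5 (step 5): P = [1, 3, 4, 5] / [2];  Q = [1, 2, 4, 5] / [3]
  Insert 6 (step 6): P = [1, 3, 4, 5, 6] / [2];  Q = [1, 2, 4, 5, 6] / [3]
  Insert 7 (step 7): P = [1, 3, 4, 5, 6, 7] / [2];  Q = [1, 2, 4, 5, 6, 7] / [3]
  Insert 8 (step 8): P = [1, 3, 4, 5, 6, 7, 8] / [2];  Q = [1, 2, 4, 5, 6, 7, 8] / [3]
Final shape: (7, 1).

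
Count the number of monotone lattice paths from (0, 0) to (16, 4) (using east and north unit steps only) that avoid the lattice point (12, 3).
Number of paths = 2570

Total paths from (0, 0) to (16, 4): C(20, 16) = 4845. Paths through (12, 3): (paths (0, 0) → (12, 3)) × (paths (12, 3) → (16, 4)) = C(15, 12) · C(5, 4) = 455 · 5 = 2275. Avoidance count = 4845 − 2275 = 2570.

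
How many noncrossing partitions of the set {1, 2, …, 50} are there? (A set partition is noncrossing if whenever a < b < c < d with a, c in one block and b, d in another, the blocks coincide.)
C_50 = 1978261657756160653623774456

These noncrossing partitions are counted by the Catalan number C_n = (1/(n + 1)) · C(2n, n). For n = 50: C_50 = (1/51) · C(100, 50) = 100891344545564193334812497256/51 = 1978261657756160653623774456.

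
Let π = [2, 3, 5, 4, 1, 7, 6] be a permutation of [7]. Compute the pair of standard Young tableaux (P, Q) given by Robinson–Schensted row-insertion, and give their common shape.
P = [1, 3, 4, 6] / [2, 7] / [5];  Q = [1, 2, 3, 6] / [4, 7] / [5];  common shape = (4, 2, 1)

Row-insert the values π_1, π_2, … into P one at a time, bumping the leftmost entry strictly greater than the inserted value down to the next row. The recording tableau Q records, in position (i, j), the step at which that cell was added to P.
  Insert 2 (step 1): P = [2];  Q = [1]
  Insert 3 (step 2): P = [2, 3];  Q = [1, 2]
  Insert 5 (step 3): P = [2, 3, 5];  Q = [1, 2, 3]
  Insert 4 (step 4): P = [2, 3, 4] / [5];  Q = [1, 2, 3] / [4]
  Insert 1 (step 5): P = [1, 3, 4] / [2] / [5];  Q = [1, 2, 3] / [4] / [5]
  Insert 7 (step 6): P = [1, 3, 4, 7] / [2] / [5];  Q = [1, 2, 3, 6] / [4] / [5]
  Insert 6 (step 7): P = [1, 3, 4, 6] / [2, 7] / [5];  Q = [1, 2, 3, 6] / [4, 7] / [5]
Final shape: (4, 2, 1).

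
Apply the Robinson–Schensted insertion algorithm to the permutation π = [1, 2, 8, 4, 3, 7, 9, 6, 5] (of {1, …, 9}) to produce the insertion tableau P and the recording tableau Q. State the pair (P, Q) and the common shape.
P = [1, 2, 3, 5, 9] / [4, 6] / [7] / [8];  Q = [1, 2, 3, 6, 7] / [4, 8] / [5] / [9];  common shape = (5, 2, 1, 1)

Row-insert the values π_1, π_2, … into P one at a time, bumping the leftmost entry strictly greater than the inserted value down to the next row. The recording tableau Q records, in position (i, j), the step at which that cell was added to P.
  Insert 1 (step 1): P = [1];  Q = [1]
  Insert 2 (step 2): P = [1, 2];  Q = [1, 2]
  Insert 8 (step 3): P = [1, 2, 8];  Q = [1, 2, 3]
  Insert 4 (step 4): P = [1, 2, 4] / [8];  Q = [1, 2, 3] / [4]
  Insert 3 (step 5): P = [1, 2, 3] / [4] / [8];  Q = [1, 2, 3] / [4] / [5]
  Insert 7 (step 6): P = [1, 2, 3, 7] / [4] / [8];  Q = [1, 2, 3, 6] / [4] / [5]
  Insert 9 (step 7): P = [1, 2, 3, 7, 9] / [4] / [8];  Q = [1, 2, 3, 6, 7] / [4] / [5]
  Insert 6 (step 8): P = [1, 2, 3, 6, 9] / [4, 7] / [8];  Q = [1, 2, 3, 6, 7] / [4, 8] / [5]
  Insert 5 (step 9): P = [1, 2, 3, 5, 9] / [4, 6] / [7] / [8];  Q = [1, 2, 3, 6, 7] / [4, 8] / [5] / [9]
Final shape: (5, 2, 1, 1).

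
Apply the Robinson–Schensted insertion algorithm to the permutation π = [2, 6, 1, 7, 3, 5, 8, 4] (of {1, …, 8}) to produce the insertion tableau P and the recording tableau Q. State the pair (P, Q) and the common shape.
P = [1, 3, 4, 8] / [2, 5, 7] / [6];  Q = [1, 2, 4, 7] / [3, 5, 6] / [8];  common shape = (4, 3, 1)

Row-insert the values π_1, π_2, … into P one at a time, bumping the leftmost entry strictly greater than the inserted value down to the next row. The recording tableau Q records, in position (i, j), the step at which that cell was added to P.
  Insert 2 (step 1): P = [2];  Q = [1]
  Insert 6 (step 2): P = [2, 6];  Q = [1, 2]
  Insert 1 (step 3): P = [1, 6] / [2];  Q = [1, 2] / [3]
  Insert 7 (step 4): P = [1, 6, 7] / [2];  Q = [1, 2, 4] / [3]
  Insert 3 (step 5): P = [1, 3, 7] / [2, 6];  Q = [1, 2, 4] / [3, 5]
  Insert 5 (step 6): P = [1, 3, 5] / [2, 6, 7];  Q = [1, 2, 4] / [3, 5, 6]
  Insert 8 (step 7): P = [1, 3, 5, 8] / [2, 6, 7];  Q = [1, 2, 4, 7] / [3, 5, 6]
  Insert 4 (step 8): P = [1, 3, 4, 8] / [2, 5, 7] / [6];  Q = [1, 2, 4, 7] / [3, 5, 6] / [8]
Final shape: (4, 3, 1).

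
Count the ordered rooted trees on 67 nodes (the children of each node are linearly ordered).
C_66 = 5632681584560312734993915705849145100

These ordered rooted trees are counted by the Catalan number C_n = (1/(n + 1)) · C(2n, n). For n = 66: C_66 = (1/67) · C(132, 66) = 377389666165540953244592352291892721700/67 = 5632681584560312734993915705849145100.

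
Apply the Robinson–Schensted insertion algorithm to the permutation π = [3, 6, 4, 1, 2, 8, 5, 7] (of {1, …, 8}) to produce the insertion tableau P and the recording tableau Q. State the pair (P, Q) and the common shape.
P = [1, 2, 5, 7] / [3, 4, 8] / [6];  Q = [1, 2, 6, 8] / [3, 5, 7] / [4];  common shape = (4, 3, 1)

Row-insert the values π_1, π_2, … into P one at a time, bumping the leftmost entry strictly greater than the inserted value down to the next row. The recording tableau Q records, in position (i, j), the step at which that cell was added to P.
  Insert 3 (step 1): P = [3];  Q = [1]
  Insert 6 (step 2): P = [3, 6];  Q = [1, 2]
  Insert 4 (step 3): P = [3, 4] / [6];  Q = [1, 2] / [3]
  Insert 1 (step 4): P = [1, 4] / [3] / [6];  Q = [1, 2] / [3] / [4]
  Insert 2 (step 5): P = [1, 2] / [3, 4] / [6];  Q = [1, 2] / [3, 5] / [4]
  Insert 8 (step 6): P = [1, 2, 8] / [3, 4] / [6];  Q = [1, 2, 6] / [3, 5] / [4]
  Insert 5 (step 7): P = [1, 2, 5] / [3, 4, 8] / [6];  Q = [1, 2, 6] / [3, 5, 7] / [4]
  Insert 7 (step 8): P = [1, 2, 5, 7] / [3, 4, 8] / [6];  Q = [1, 2, 6, 8] / [3, 5, 7] / [4]
Final shape: (4, 3, 1).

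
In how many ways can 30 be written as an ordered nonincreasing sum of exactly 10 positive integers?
p(30, 10 parts) = 530

Partitions of n into exactly k parts are in bijection with partitions of n − k into at most k parts (subtract 1 from each part). So p(30, exactly 10) = p(20, parts ≤ 10). Computing via the recurrence p(m, j) = p(m, j−1) + p(m−j, j) gives 530.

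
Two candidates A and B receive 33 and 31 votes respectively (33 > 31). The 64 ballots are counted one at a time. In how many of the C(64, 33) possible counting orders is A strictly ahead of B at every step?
Strict-lead orderings = 55534064877048198

Total orderings of the 64 votes with 33 for A: C(64, 33) = 1777090076065542336. By the Bertrand ballot formula (Cycle Lemma / reflection principle), the number of orderings in which A is strictly ahead of B throughout is (p − q)/(p + q) · C(p + q, p) = (33 − 31)/(33 + 31) · 1777090076065542336 = 55534064877048198.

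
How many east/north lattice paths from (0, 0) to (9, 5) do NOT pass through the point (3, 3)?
Number of paths = 1442

Total paths from (0, 0) to (9, 5): C(14, 9) = 2002. Paths through (3, 3): (paths (0, 0) → (3, 3)) × (paths (3, 3) → (9, 5)) = C(6, 3) · C(8, 6) = 20 · 28 = 560. Avoidance count = 2002 − 560 = 1442.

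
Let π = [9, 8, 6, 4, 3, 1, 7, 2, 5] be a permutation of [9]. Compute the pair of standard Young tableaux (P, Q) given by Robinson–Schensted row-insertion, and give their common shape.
P = [1, 2, 5] / [3, 7] / [4] / [6] / [8] / [9];  Q = [1, 7, 9] / [2, 8] / [3] / [4] / [5] / [6];  common shape = (3, 2, 1, 1, 1, 1)

Row-insert the values π_1, π_2, … into P one at a time, bumping the leftmost entry strictly greater than the inserted value down to the next row. The recording tableau Q records, in position (i, j), the step at which that cell was added to P.
  Insert 9 (step 1): P = [9];  Q = [1]
  Insert 8 (step 2): P = [8] / [9];  Q = [1] / [2]
  Insert 6 (step 3): P = [6] / [8] / [9];  Q = [1] / [2] / [3]
  Insert 4 (step 4): P = [4] / [6] / [8] / [9];  Q = [1] / [2] / [3] / [4]
  Insert 3 (step 5): P = [3] / [4] / [6] / [8] / [9];  Q = [1] / [2] / [3] / [4] / [5]
  Insert 1 (step 6): P = [1] / [3] / [4] / [6] / [8] / [9];  Q = [1] / [2] / [3] / [4] / [5] / [6]
  Insert 7 (step 7): P = [1, 7] / [3] / [4] / [6] / [8] / [9];  Q = [1, 7] / [2] / [3] / [4] / [5] / [6]
  Insert 2 (step 8): P = [1, 2] / [3, 7] / [4] / [6] / [8] / [9];  Q = [1, 7] / [2, 8] / [3] / [4] / [5] / [6]
  Insert 5 (step 9): P = [1, 2, 5] / [3, 7] / [4] / [6] / [8] / [9];  Q = [1, 7, 9] / [2, 8] / [3] / [4] / [5] / [6]
Final shape: (3, 2, 1, 1, 1, 1).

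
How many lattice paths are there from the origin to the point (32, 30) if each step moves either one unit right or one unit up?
Number of paths = 450883717216034179

A monotone lattice path from (0, 0) to (32, 30) consists of 32 east steps and 30 north steps in some order, so it is determined by which 32 of the 62 steps are east. The count is C(62, 32) = 450883717216034179.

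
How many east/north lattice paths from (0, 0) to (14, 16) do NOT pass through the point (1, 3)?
Number of paths = 103820275

Total paths from (0, 0) to (14, 16): C(30, 14) = 145422675. Paths through (1, 3): (paths (0, 0) → (1, 3)) × (paths (1, 3) → (14, 16)) = C(4, 1) · C(26, 13) = 4 · 10400600 = 41602400. Avoidance count = 145422675 − 41602400 = 103820275.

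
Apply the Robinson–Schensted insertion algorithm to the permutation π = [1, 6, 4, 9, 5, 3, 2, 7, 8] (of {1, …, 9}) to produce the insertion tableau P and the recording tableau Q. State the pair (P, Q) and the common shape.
P = [1, 2, 5, 7, 8] / [3, 9] / [4] / [6];  Q = [1, 2, 4, 8, 9] / [3, 5] / [6] / [7];  common shape = (5, 2, 1, 1)

Row-insert the values π_1, π_2, … into P one at a time, bumping the leftmost entry strictly greater than the inserted value down to the next row. The recording tableau Q records, in position (i, j), the step at which that cell was added to P.
  Insert 1 (step 1): P = [1];  Q = [1]
  Insert 6 (step 2): P = [1, 6];  Q = [1, 2]
  Insert 4 (step 3): P = [1, 4] / [6];  Q = [1, 2] / [3]
  Insert 9 (step 4): P = [1, 4, 9] / [6];  Q = [1, 2, 4] / [3]
  Insert 5 (step 5): P = [1, 4, 5] / [6, 9];  Q = [1, 2, 4] / [3, 5]
  Insert 3 (step 6): P = [1, 3, 5] / [4, 9] / [6];  Q = [1, 2, 4] / [3, 5] / [6]
  Insert 2 (step 7): P = [1, 2, 5] / [3, 9] / [4] / [6];  Q = [1, 2, 4] / [3, 5] / [6] / [7]
  Insert 7 (step 8): P = [1, 2, 5, 7] / [3, 9] / [4] / [6];  Q = [1, 2, 4, 8] / [3, 5] / [6] / [7]
  Insert 8 (step 9): P = [1, 2, 5, 7, 8] / [3, 9] / [4] / [6];  Q = [1, 2, 4, 8, 9] / [3, 5] / [6] / [7]
Final shape: (5, 2, 1, 1).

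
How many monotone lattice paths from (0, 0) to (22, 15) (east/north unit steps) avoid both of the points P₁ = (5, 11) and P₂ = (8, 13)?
Number of paths = 9318880080

Inclusion–exclusion. Total paths: C(37, 22) = 9364199760. Through P₁: C(16, 5)·C(21, 17) = 26142480. Through P₂: C(21, 8)·C(16, 14) = 24418800. Since P₁ is strictly southwest of P₂, a monotone path through both must visit P₁ then P₂; paths through both = C(16, 5)·C(5, 3)·C(16, 14) = 5241600. Avoid both = 9364199760 − 26142480 − 24418800 + 5241600 = 9318880080.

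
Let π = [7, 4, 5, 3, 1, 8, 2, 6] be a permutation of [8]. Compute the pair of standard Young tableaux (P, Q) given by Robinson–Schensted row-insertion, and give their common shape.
P = [1, 2, 6] / [3, 5, 8] / [4] / [7];  Q = [1, 3, 6] / [2, 7, 8] / [4] / [5];  common shape = (3, 3, 1, 1)

Row-insert the values π_1, π_2, … into P one at a time, bumping the leftmost entry strictly greater than the inserted value down to the next row. The recording tableau Q records, in position (i, j), the step at which that cell was added to P.
  Insert 7 (step 1): P = [7];  Q = [1]
  Insert 4 (step 2): P = [4] / [7];  Q = [1] / [2]
  Insert 5 (step 3): P = [4, 5] / [7];  Q = [1, 3] / [2]
  Insert 3 (step 4): P = [3, 5] / [4] / [7];  Q = [1, 3] / [2] / [4]
  Insert 1 (step 5): P = [1, 5] / [3] / [4] / [7];  Q = [1, 3] / [2] / [4] / [5]
  Insert 8 (step 6): P = [1, 5, 8] / [3] / [4] / [7];  Q = [1, 3, 6] / [2] / [4] / [5]
  Insert 2 (step 7): P = [1, 2, 8] / [3, 5] / [4] / [7];  Q = [1, 3, 6] / [2, 7] / [4] / [5]
  Insert 6 (step 8): P = [1, 2, 6] / [3, 5, 8] / [4] / [7];  Q = [1, 3, 6] / [2, 7, 8] / [4] / [5]
Final shape: (3, 3, 1, 1).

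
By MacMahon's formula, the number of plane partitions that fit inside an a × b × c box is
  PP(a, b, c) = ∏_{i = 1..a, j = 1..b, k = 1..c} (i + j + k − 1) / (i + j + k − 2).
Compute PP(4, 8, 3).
PP(4, 8, 3) = 4723719

Evaluate the triple product over i = 1..4, j = 1..8, k = 1..3. The factors are (2/1) · (3/2) · (4/3) · (3/2) · (4/3) · (5/4) · (4/3) · (5/4) · … (96 factors total). The numerators and denominators telescope so the product is an integer; carrying out the multiplication exactly gives PP(4, 8, 3) = 4723719.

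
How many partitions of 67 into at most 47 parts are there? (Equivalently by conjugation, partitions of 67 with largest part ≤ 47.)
p(67, parts ≤ 47) = 2677602

Use the recurrence p(n, m) = p(n, m−1) + p(n−m, m): either the largest part is < m (count p(n, m−1)) or the largest part is exactly m (remove one copy of m, count p(n−m, m)). With p(0, ·) = 1 this gives p(67, parts ≤ 47) = 2677602. (By conjugating Young diagrams, this also counts partitions of 67 into at most 47 parts.)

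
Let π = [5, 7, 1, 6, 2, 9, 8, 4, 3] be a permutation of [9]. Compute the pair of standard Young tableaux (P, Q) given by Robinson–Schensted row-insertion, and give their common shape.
P = [1, 2, 3] / [4, 6, 8] / [5, 9] / [7];  Q = [1, 2, 6] / [3, 4, 7] / [5, 8] / [9];  common shape = (3, 3, 2, 1)

Row-insert the values π_1, π_2, … into P one at a time, bumping the leftmost entry strictly greater than the inserted value down to the next row. The recording tableau Q records, in position (i, j), the step at which that cell was added to P.
  Insert 5 (step 1): P = [5];  Q = [1]
  Insert 7 (step 2): P = [5, 7];  Q = [1, 2]
  Insert 1 (step 3): P = [1, 7] / [5];  Q = [1, 2] / [3]
  Insert 6 (step 4): P = [1, 6] / [5, 7];  Q = [1, 2] / [3, 4]
  Insert 2 (step 5): P = [1, 2] / [5, 6] / [7];  Q = [1, 2] / [3, 4] / [5]
  Insert 9 (step 6): P = [1, 2, 9] / [5, 6] / [7];  Q = [1, 2, 6] / [3, 4] / [5]
  Insert 8 (step 7): P = [1, 2, 8] / [5, 6, 9] / [7];  Q = [1, 2, 6] / [3, 4, 7] / [5]
  Insert 4 (step 8): P = [1, 2, 4] / [5, 6, 8] / [7, 9];  Q = [1, 2, 6] / [3, 4, 7] / [5, 8]
  Insert 3 (step 9): P = [1, 2, 3] / [4, 6, 8] / [5, 9] / [7];  Q = [1, 2, 6] / [3, 4, 7] / [5, 8] / [9]
Final shape: (3, 3, 2, 1).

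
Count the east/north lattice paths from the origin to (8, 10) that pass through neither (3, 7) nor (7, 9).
Number of paths = 17758

Inclusion–exclusion. Total paths: C(18, 8) = 43758. Through P₁: C(10, 3)·C(8, 5) = 6720. Through P₂: C(16, 7)·C(2, 1) = 22880. Since P₁ is strictly southwest of P₂, a monotone path through both must visit P₁ then P₂; paths through both = C(10, 3)·C(6, 4)·C(2, 1) = 3600. Avoid both = 43758 − 6720 − 22880 + 3600 = 17758.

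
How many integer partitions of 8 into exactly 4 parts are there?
p(8, 4 parts) = 5

Partitions of n into exactly k parts ↔ partitions of n − k into at most k parts (subtract 1 from each part). For n = 8, k = 4, the partitions are: 5+1+1+1, 4+2+1+1, 3+3+1+1, 3+2+2+1, 2+2+2+2. Count = 5.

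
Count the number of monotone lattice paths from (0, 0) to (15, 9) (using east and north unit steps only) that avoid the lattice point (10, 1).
Number of paths = 1293347

Total paths from (0, 0) to (15, 9): C(24, 15) = 1307504. Paths through (10, 1): (paths (0, 0) → (10, 1)) × (paths (10, 1) → (15, 9)) = C(11, 10) · C(13, 5) = 11 · 1287 = 14157. Avoidance count = 1307504 − 14157 = 1293347.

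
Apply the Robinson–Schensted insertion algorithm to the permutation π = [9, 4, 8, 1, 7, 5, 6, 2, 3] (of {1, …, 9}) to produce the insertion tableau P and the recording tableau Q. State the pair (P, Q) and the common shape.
P = [1, 2, 3] / [4, 5, 6] / [7] / [8] / [9];  Q = [1, 3, 7] / [2, 5, 9] / [4] / [6] / [8];  common shape = (3, 3, 1, 1, 1)

Row-insert the values π_1, π_2, … into P one at a time, bumping the leftmost entry strictly greater than the inserted value down to the next row. The recording tableau Q records, in position (i, j), the step at which that cell was added to P.
  Insert 9 (step 1): P = [9];  Q = [1]
  Insert 4 (step 2): P = [4] / [9];  Q = [1] / [2]
  Insert 8 (step 3): P = [4, 8] / [9];  Q = [1, 3] / [2]
  Insert 1 (step 4): P = [1, 8] / [4] / [9];  Q = [1, 3] / [2] / [4]
  Insert 7 (step 5): P = [1, 7] / [4, 8] / [9];  Q = [1, 3] / [2, 5] / [4]
  Insert 5 (step 6): P = [1, 5] / [4, 7] / [8] / [9];  Q = [1, 3] / [2, 5] / [4] / [6]
  Insert 6 (step 7): P = [1, 5, 6] / [4, 7] / [8] / [9];  Q = [1, 3, 7] / [2, 5] / [4] / [6]
  Insert 2 (step 8): P = [1, 2, 6] / [4, 5] / [7] / [8] / [9];  Q = [1, 3, 7] / [2, 5] / [4] / [6] / [8]
  Insert 3 (step 9): P = [1, 2, 3] / [4, 5, 6] / [7] / [8] / [9];  Q = [1, 3, 7] / [2, 5, 9] / [4] / [6] / [8]
Final shape: (3, 3, 1, 1, 1).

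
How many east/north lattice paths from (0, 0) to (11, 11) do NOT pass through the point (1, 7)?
Number of paths = 697424

Total paths from (0, 0) to (11, 11): C(22, 11) = 705432. Paths through (1, 7): (paths (0, 0) → (1, 7)) × (paths (1, 7) → (11, 11)) = C(8, 1) · C(14, 10) = 8 · 1001 = 8008. Avoidance count = 705432 − 8008 = 697424.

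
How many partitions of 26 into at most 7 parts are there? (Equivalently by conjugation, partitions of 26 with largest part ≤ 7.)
p(26, parts ≤ 7) = 1009

Use the recurrence p(n, m) = p(n, m−1) + p(n−m, m): either the largest part is < m (count p(n, m−1)) or the largest part is exactly m (remove one copy of m, count p(n−m, m)). With p(0, ·) = 1 this gives p(26, parts ≤ 7) = 1009. (By conjugating Young diagrams, this also counts partitions of 26 into at most 7 parts.)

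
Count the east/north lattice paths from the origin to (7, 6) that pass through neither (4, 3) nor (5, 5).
Number of paths = 575

Inclusion–exclusion. Total paths: C(13, 7) = 1716. Through P₁: C(7, 4)·C(6, 3) = 700. Through P₂: C(10, 5)·C(3, 2) = 756. Since P₁ is strictly southwest of P₂, a monotone path through both must visit P₁ then P₂; paths through both = C(7, 4)·C(3, 1)·C(3, 2) = 315. Avoid both = 1716 − 700 − 756 + 315 = 575.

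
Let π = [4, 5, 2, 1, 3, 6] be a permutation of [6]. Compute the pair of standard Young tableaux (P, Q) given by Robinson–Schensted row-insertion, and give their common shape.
P = [1, 3, 6] / [2, 5] / [4];  Q = [1, 2, 6] / [3, 5] / [4];  common shape = (3, 2, 1)

Row-insert the values π_1, π_2, … into P one at a time, bumping the leftmost entry strictly greater than the inserted value down to the next row. The recording tableau Q records, in position (i, j), the step at which that cell was added to P.
  Insert 4 (step 1): P = [4];  Q = [1]
  Insert 5 (step 2): P = [4, 5];  Q = [1, 2]
  Insert 2 (step 3): P = [2, 5] / [4];  Q = [1, 2] / [3]
  Insert 1 (step 4): P = [1, 5] / [2] / [4];  Q = [1, 2] / [3] / [4]
  Insert 3 (step 5): P = [1, 3] / [2, 5] / [4];  Q = [1, 2] / [3, 5] / [4]
  Insert 6 (step 6): P = [1, 3, 6] / [2, 5] / [4];  Q = [1, 2, 6] / [3, 5] / [4]
Final shape: (3, 2, 1).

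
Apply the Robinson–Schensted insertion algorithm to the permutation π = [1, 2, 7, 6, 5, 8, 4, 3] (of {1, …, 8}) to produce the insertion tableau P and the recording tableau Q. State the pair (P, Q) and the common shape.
P = [1, 2, 3, 8] / [4] / [5] / [6] / [7];  Q = [1, 2, 3, 6] / [4] / [5] / [7] / [8];  common shape = (4, 1, 1, 1, 1)

Row-insert the values π_1, π_2, … into P one at a time, bumping the leftmost entry strictly greater than the inserted value down to the next row. The recording tableau Q records, in position (i, j), the step at which that cell was added to P.
  Insert 1 (step 1): P = [1];  Q = [1]
  Insert 2 (step 2): P = [1, 2];  Q = [1, 2]
  Insert 7 (step 3): P = [1, 2, 7];  Q = [1, 2, 3]
  Insert 6 (step 4): P = [1, 2, 6] / [7];  Q = [1, 2, 3] / [4]
  Insert 5 (step 5): P = [1, 2, 5] / [6] / [7];  Q = [1, 2, 3] / [4] / [5]
  Insert 8 (step 6): P = [1, 2, 5, 8] / [6] / [7];  Q = [1, 2, 3, 6] / [4] / [5]
  Insert 4 (step 7): P = [1, 2, 4, 8] / [5] / [6] / [7];  Q = [1, 2, 3, 6] / [4] / [5] / [7]
  Insert 3 (step 8): P = [1, 2, 3, 8] / [4] / [5] / [6] / [7];  Q = [1, 2, 3, 6] / [4] / [5] / [7] / [8]
Final shape: (4, 1, 1, 1, 1).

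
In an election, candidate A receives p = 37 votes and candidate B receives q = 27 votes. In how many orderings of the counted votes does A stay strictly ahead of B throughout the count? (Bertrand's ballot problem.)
Strict-lead orderings = 132287027886768230

Total orderings of the 64 votes with 37 for A: C(64, 37) = 846636978475316672. By the Bertrand ballot formula (Cycle Lemma / reflection principle), the number of orderings in which A is strictly ahead of B throughout is (p − q)/(p + q) · C(p + q, p) = (37 − 27)/(37 + 27) · 846636978475316672 = 132287027886768230.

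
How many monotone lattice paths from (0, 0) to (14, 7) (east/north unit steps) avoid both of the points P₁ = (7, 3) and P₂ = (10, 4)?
Number of paths = 58445

Inclusion–exclusion. Total paths: C(21, 14) = 116280. Through P₁: C(10, 7)·C(11, 7) = 39600. Through P₂: C(14, 10)·C(7, 4) = 35035. Since P₁ is strictly southwest of P₂, a monotone path through both must visit P₁ then P₂; paths through both = C(10, 7)·C(4, 3)·C(7, 4) = 16800. Avoid both = 116280 − 39600 − 35035 + 16800 = 58445.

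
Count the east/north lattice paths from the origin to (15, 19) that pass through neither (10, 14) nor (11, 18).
Number of paths = 1237775958

Inclusion–exclusion. Total paths: C(34, 15) = 1855967520. Through P₁: C(24, 10)·C(10, 5) = 494236512. Through P₂: C(29, 11)·C(5, 4) = 172986450. Since P₁ is strictly southwest of P₂, a monotone path through both must visit P₁ then P₂; paths through both = C(24, 10)·C(5, 1)·C(5, 4) = 49031400. Avoid both = 1855967520 − 494236512 − 172986450 + 49031400 = 1237775958.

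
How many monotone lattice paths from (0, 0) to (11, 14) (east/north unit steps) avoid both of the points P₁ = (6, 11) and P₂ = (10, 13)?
Number of paths = 1847492

Inclusion–exclusion. Total paths: C(25, 11) = 4457400. Through P₁: C(17, 6)·C(8, 5) = 693056. Through P₂: C(23, 10)·C(2, 1) = 2288132. Since P₁ is strictly southwest of P₂, a monotone path through both must visit P₁ then P₂; paths through both = C(17, 6)·C(6, 4)·C(2, 1) = 371280. Avoid both = 4457400 − 693056 − 2288132 + 371280 = 1847492.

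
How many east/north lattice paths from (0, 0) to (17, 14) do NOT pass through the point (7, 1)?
Number of paths = 256029997

Total paths from (0, 0) to (17, 14): C(31, 17) = 265182525. Paths through (7, 1): (paths (0, 0) → (7, 1)) × (paths (7, 1) → (17, 14)) = C(8, 7) · C(23, 10) = 8 · 1144066 = 9152528. Avoidance count = 265182525 − 9152528 = 256029997.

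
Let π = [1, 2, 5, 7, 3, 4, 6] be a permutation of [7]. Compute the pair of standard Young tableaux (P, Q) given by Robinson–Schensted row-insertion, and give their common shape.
P = [1, 2, 3, 4, 6] / [5, 7];  Q = [1, 2, 3, 4, 7] / [5, 6];  common shape = (5, 2)

Row-insert the values π_1, π_2, … into P one at a time, bumping the leftmost entry strictly greater than the inserted value down to the next row. The recording tableau Q records, in position (i, j), the step at which that cell was added to P.
  Insert 1 (step 1): P = [1];  Q = [1]
  Insert 2 (step 2): P = [1, 2];  Q = [1, 2]
  Insert 5 (step 3): P = [1, 2, 5];  Q = [1, 2, 3]
  Insert 7 (step 4): P = [1, 2, 5, 7];  Q = [1, 2, 3, 4]
  Insert 3 (step 5): P = [1, 2, 3, 7] / [5];  Q = [1, 2, 3, 4] / [5]
  Insert 4 (step 6): P = [1, 2, 3, 4] / [5, 7];  Q = [1, 2, 3, 4] / [5, 6]
  Insert 6 (step 7): P = [1, 2, 3, 4, 6] / [5, 7];  Q = [1, 2, 3, 4, 7] / [5, 6]
Final shape: (5, 2).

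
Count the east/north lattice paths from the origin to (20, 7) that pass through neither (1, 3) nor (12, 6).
Number of paths = 698638

Inclusion–exclusion. Total paths: C(27, 20) = 888030. Through P₁: C(4, 1)·C(23, 19) = 35420. Through P₂: C(18, 12)·C(9, 8) = 167076. Since P₁ is strictly southwest of P₂, a monotone path through both must visit P₁ then P₂; paths through both = C(4, 1)·C(14, 11)·C(9, 8) = 13104. Avoid both = 888030 − 35420 − 167076 + 13104 = 698638.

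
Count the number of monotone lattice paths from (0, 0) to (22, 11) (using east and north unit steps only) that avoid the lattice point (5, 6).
Number of paths = 181370412

Total paths from (0, 0) to (22, 11): C(33, 22) = 193536720. Paths through (5, 6): (paths (0, 0) → (5, 6)) × (paths (5, 6) → (22, 11)) = C(11, 5) · C(22, 17) = 462 · 26334 = 12166308. Avoidance count = 193536720 − 12166308 = 181370412.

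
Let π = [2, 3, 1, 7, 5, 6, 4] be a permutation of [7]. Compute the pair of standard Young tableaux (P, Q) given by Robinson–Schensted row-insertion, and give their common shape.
P = [1, 3, 4, 6] / [2, 5] / [7];  Q = [1, 2, 4, 6] / [3, 5] / [7];  common shape = (4, 2, 1)

Row-insert the values π_1, π_2, … into P one at a time, bumping the leftmost entry strictly greater than the inserted value down to the next row. The recording tableau Q records, in position (i, j), the step at which that cell was added to P.
  Insert 2 (step 1): P = [2];  Q = [1]
  Insert 3 (step 2): P = [2, 3];  Q = [1, 2]
  Insert 1 (step 3): P = [1, 3] / [2];  Q = [1, 2] / [3]
  Insert 7 (step 4): P = [1, 3, 7] / [2];  Q = [1, 2, 4] / [3]
  Insert 5 (step 5): P = [1, 3, 5] / [2, 7];  Q = [1, 2, 4] / [3, 5]
  Insert 6 (step 6): P = [1, 3, 5, 6] / [2, 7];  Q = [1, 2, 4, 6] / [3, 5]
  Insert 4 (step 7): P = [1, 3, 4, 6] / [2, 5] / [7];  Q = [1, 2, 4, 6] / [3, 5] / [7]
Final shape: (4, 2, 1).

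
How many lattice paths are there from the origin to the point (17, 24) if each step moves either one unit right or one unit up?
Number of paths = 151584480450

A monotone lattice path from (0, 0) to (17, 24) consists of 17 east steps and 24 north steps in some order, so it is determined by which 17 of the 41 steps are east. The count is C(41, 17) = 151584480450.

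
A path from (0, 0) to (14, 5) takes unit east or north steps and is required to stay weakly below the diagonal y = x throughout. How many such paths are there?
Number of paths = 7752

By the reflection principle (André's argument), the number of monotone paths to (14, 5) with n ≤ m that never go above y = x is C(19, 14) − C(19, 15) = 11628 − 3876 = 7752.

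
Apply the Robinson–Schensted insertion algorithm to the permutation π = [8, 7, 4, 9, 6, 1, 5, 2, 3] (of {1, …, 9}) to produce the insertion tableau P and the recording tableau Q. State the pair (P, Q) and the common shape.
P = [1, 2, 3] / [4, 5] / [6, 9] / [7] / [8];  Q = [1, 4, 9] / [2, 5] / [3, 7] / [6] / [8];  common shape = (3, 2, 2, 1, 1)

Row-insert the values π_1, π_2, … into P one at a time, bumping the leftmost entry strictly greater than the inserted value down to the next row. The recording tableau Q records, in position (i, j), the step at which that cell was added to P.
  Insert 8 (step 1): P = [8];  Q = [1]
  Insert 7 (step 2): P = [7] / [8];  Q = [1] / [2]
  Insert 4 (step 3): P = [4] / [7] / [8];  Q = [1] / [2] / [3]
  Insert 9 (step 4): P = [4, 9] / [7] / [8];  Q = [1, 4] / [2] / [3]
  Insert 6 (step 5): P = [4, 6] / [7, 9] / [8];  Q = [1, 4] / [2, 5] / [3]
  Insert 1 (step 6): P = [1, 6] / [4, 9] / [7] / [8];  Q = [1, 4] / [2, 5] / [3] / [6]
  Insert 5 (step 7): P = [1, 5] / [4, 6] / [7, 9] / [8];  Q = [1, 4] / [2, 5] / [3, 7] / [6]
  Insert 2 (step 8): P = [1, 2] / [4, 5] / [6, 9] / [7] / [8];  Q = [1, 4] / [2, 5] / [3, 7] / [6] / [8]
  Insert 3 (step 9): P = [1, 2, 3] / [4, 5] / [6, 9] / [7] / [8];  Q = [1, 4, 9] / [2, 5] / [3, 7] / [6] / [8]
Final shape: (3, 2, 2, 1, 1).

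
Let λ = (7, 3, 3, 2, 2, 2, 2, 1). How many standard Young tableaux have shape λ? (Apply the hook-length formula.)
# SYT of shape (7, 3, 3, 2, 2, 2, 2, 1) = 762118500

Hook-length formula: f^λ = n! / Π hook(c), product over all cells c of the Young diagram. For λ = (7, 3, 3, 2, 2, 2, 2, 1), n = 22 boxes. Hook lengths by row (left-to-right, top-to-bottom): [14, 12, 7, 4, 3, 2, 1]; [9, 7, 2]; [8, 6, 1]; [6, 4]; [5, 3]; [4, 2]; [3, 1]; [1]. Product of hooks = 1474837217280. So f^λ = 22! / 1474837217280 = 1124000727777607680000 / 1474837217280 = 762118500.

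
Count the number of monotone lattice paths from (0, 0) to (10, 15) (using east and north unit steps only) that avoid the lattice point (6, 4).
Number of paths = 2982110

Total paths from (0, 0) to (10, 15): C(25, 10) = 3268760. Paths through (6, 4): (paths (0, 0) → (6, 4)) × (paths (6, 4) → (10, 15)) = C(10, 6) · C(15, 4) = 210 · 1365 = 286650. Avoidance count = 3268760 − 286650 = 2982110.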